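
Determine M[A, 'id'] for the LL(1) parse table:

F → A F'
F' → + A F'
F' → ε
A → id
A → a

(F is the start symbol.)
To find M[A, 'id'], we find productions for A where 'id' is in the predict set (PREDICT(N → α) = (FIRST(α) \ {ε}) ∪ (FOLLOW(N) if α ⇒* ε)).

A → id: PREDICT = { 'id' }
  'id' is in predict set, so this production goes in M[A, 'id']
A → a: PREDICT = { 'a' }

M[A, 'id'] = A → id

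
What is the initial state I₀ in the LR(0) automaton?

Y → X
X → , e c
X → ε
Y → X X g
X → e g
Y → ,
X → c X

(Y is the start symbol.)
First, augment the grammar with Y' → Y
I₀ = CLOSURE({ [Y' → . Y] }):
  [Y' → . Y] has the dot before Y: add [Y → . X], [Y → . X X g], [Y → . ,]
  [Y → . X] has the dot before X: add [X → . , e c], [X → .], [X → . e g], [X → . c X]
No further items can be added.

I₀ = { [X → . , e c], [X → . c X], [X → . e g], [X → .], [Y → . ,], [Y → . X X g], [Y → . X], [Y' → . Y] }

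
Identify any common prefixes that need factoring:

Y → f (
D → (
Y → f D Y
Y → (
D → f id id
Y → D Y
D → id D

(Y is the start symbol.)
Yes, Y has productions with common prefix 'f'

Left-factoring is needed when two productions for the same non-terminal
share a common prefix on the right-hand side.

Productions for Y:
  Y → f (
  Y → f D Y
  Y → (
  Y → D Y
Productions for D:
  D → (
  D → f id id
  D → id D

Found common prefix 'f' in productions for Y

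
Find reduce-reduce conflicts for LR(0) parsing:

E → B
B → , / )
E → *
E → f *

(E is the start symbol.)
No reduce-reduce conflicts

Augment with E' → E and build the canonical LR(0) collection (I0 = CLOSURE({[E' → . E]}), then GOTO on every symbol after a dot until no new states appear). It has 9 states:
  I0: { [B → . , / )], [E → . *], [E → . B], [E → . f *], [E' → . E] }  — shift
  I1: { [E → * .] }  — reduce
  I2: { [B → , . / )] }  — shift
  I3: { [E → B .] }  — reduce
  I4: { [E' → E .] }  — accept
  I5: { [E → f . *] }  — shift
  I6: { [E → f * .] }  — reduce
  I7: { [B → , / . )] }  — shift
  I8: { [B → , / ) .] }  — reduce

No state contains more than one complete item.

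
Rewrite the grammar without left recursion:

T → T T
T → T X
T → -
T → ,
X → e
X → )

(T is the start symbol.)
T → - T'
T → , T'
T' → T T'
T' → X T'
T' → ε
X → e
X → )

T is directly left-recursive. The standard transformation for
  A → A α₁ | ... | A α_m | β₁ | ... | β_n
is
  A  → β₁ A' | ... | β_n A'
  A' → α₁ A' | ... | α_m A' | ε

T → - becomes T → - T'
T → , becomes T → , T'
T → T T becomes T' → T T'
T → T X becomes T' → X T'
Add T' → ε

Productions for other non-terminals are unchanged:
  X → e
  X → )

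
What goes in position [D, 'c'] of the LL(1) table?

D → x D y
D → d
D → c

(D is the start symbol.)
To find M[D, 'c'], we find productions for D where 'c' is in the predict set (PREDICT(N → α) = (FIRST(α) \ {ε}) ∪ (FOLLOW(N) if α ⇒* ε)).

D → x D y: PREDICT = { 'x' }
D → d: PREDICT = { 'd' }
D → c: PREDICT = { 'c' }
  'c' is in predict set, so this production goes in M[D, 'c']

M[D, 'c'] = D → c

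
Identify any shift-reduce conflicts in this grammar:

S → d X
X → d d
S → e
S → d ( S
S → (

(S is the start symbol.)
No shift-reduce conflicts

A shift-reduce conflict occurs when an LR(0) state has both:
  - a complete (reduce) item [A → α .] (dot at the end), and
  - a shift item [B → β . c γ] (dot before a terminal).

Augment with S' → S and build the canonical LR(0) collection (I0 = CLOSURE({[S' → . S]}), then GOTO on every symbol after a dot until no new states appear). It has 10 states:
  I0: { [S → . (], [S → . d ( S], [S → . d X], [S → . e], [S' → . S] }  — shift
  I1: { [S → ( .] }  — reduce
  I2: { [S' → S .] }  — accept
  I3: { [S → d . ( S], [S → d . X], [X → . d d] }  — shift
  I4: { [S → e .] }  — reduce
  I5: { [S → . (], [S → . d ( S], [S → . d X], [S → . e], [S → d ( . S] }  — shift
  I6: { [S → d X .] }  — reduce
  I7: { [X → d . d] }  — shift
  I8: { [X → d d .] }  — reduce
  I9: { [S → d ( S .] }  — reduce

No state contains both a complete item and a shift item.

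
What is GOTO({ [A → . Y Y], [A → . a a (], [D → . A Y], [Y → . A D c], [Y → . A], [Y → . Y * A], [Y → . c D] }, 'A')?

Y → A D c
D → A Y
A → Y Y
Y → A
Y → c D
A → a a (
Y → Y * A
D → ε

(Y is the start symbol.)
{ [A → . Y Y], [A → . a a (], [D → . A Y], [D → .], [D → A . Y], [Y → . A D c], [Y → . A], [Y → . Y * A], [Y → . c D], [Y → A . D c], [Y → A .] }

GOTO(I, 'A') = CLOSURE({ [A → αX.β] : [A → α.Xβ] ∈ I, X = 'A' })

Items with dot before 'A', with the dot advanced:
  [D → . A Y] → [D → A . Y]
  [Y → . A] → [Y → A .]
  [Y → . A D c] → [Y → A . D c]
Closure of the advanced items:
  [D → A . Y] has the dot before Y: add [Y → . A D c], [Y → . A], [Y → . c D], [Y → . Y * A]
  [Y → A . D c] has the dot before D: add [D → . A Y], [D → .]
  [Y → . A D c] has the dot before A: add [A → . Y Y], [A → . a a (]

GOTO = { [A → . Y Y], [A → . a a (], [D → . A Y], [D → .], [D → A . Y], [Y → . A D c], [Y → . A], [Y → . Y * A], [Y → . c D], [Y → A . D c], [Y → A .] }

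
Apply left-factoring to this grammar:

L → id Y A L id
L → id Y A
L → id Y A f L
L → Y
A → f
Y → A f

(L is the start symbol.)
Left-factoring transforms A → αβ₁ | αβ₂ into A → αA' and A' → β₁ | β₂
(α is the longest common prefix among the alternatives). Repeat until
no nonterminal has two alternatives with a common prefix.

Round 1: L has alternatives sharing prefix 'id Y A'. Introduce L': L → id Y A L'
  Add: L' → L id
  Add: L' → ε
  Add: L' → f L

No remaining common prefixes — done.

Resulting grammar:
L → id Y A L'
L' → L id
L' → ε
L' → f L
L → Y
A → f
Y → A f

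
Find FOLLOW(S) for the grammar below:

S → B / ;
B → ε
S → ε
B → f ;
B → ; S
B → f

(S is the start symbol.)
S is the start symbol, so $ ∈ FOLLOW(S).
In B → ; S: S is at the end, add FOLLOW(B)

The FOLLOW sets referred to above (computed the same way, to a fixed point):
  FOLLOW(B) = { '/' }

Taking the union: FOLLOW(S) = { $, '/' }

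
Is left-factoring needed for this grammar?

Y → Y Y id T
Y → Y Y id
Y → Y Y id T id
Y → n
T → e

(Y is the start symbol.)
Left-factoring is needed when two productions for the same non-terminal
share a common prefix on the right-hand side.

Productions for Y:
  Y → Y Y id T
  Y → Y Y id
  Y → Y Y id T id
  Y → n

Found common prefix 'Y Y id' in productions for Y

Answer: Yes, Y has productions with common prefix 'Y Y id'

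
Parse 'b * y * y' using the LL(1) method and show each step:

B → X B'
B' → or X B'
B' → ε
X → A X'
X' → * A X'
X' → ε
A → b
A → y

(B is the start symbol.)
LL(1) parsing maintains a stack (initially the start symbol over $) and the input. At each step: if the stack top is a terminal, match it against the current input token; if it is a non-terminal N, replace it with the RHS of M[N, lookahead] (the unique production whose predict set contains the lookahead).

Stack is shown with the top on the left.

Stack        Input        Action
--------------------------------
B $          b * y * y $  output B → X B'
X B' $       b * y * y $  output X → A X'
A X' B' $    b * y * y $  output A → b
b X' B' $    b * y * y $  match 'b'
X' B' $      * y * y $    output X' → * A X'
* A X' B' $  * y * y $    match '*'
A X' B' $    y * y $      output A → y
y X' B' $    y * y $      match 'y'
X' B' $      * y $        output X' → * A X'
* A X' B' $  * y $        match '*'
A X' B' $    y $          output A → y
y X' B' $    y $          match 'y'
X' B' $      $            output X' → ε
B' $         $            output B' → ε
$            $            accept

The string is accepted.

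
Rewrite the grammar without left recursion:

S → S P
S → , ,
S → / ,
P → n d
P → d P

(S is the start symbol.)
S is directly left-recursive. The standard transformation for
  A → A α₁ | ... | A α_m | β₁ | ... | β_n
is
  A  → β₁ A' | ... | β_n A'
  A' → α₁ A' | ... | α_m A' | ε

S → , , becomes S → , , S'
S → / , becomes S → / , S'
S → S P becomes S' → P S'
Add S' → ε

Productions for other non-terminals are unchanged:
  P → n d
  P → d P

Resulting grammar:
S → , , S'
S → / , S'
S' → P S'
S' → ε
P → n d
P → d P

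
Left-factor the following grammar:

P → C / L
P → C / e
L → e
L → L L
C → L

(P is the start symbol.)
Left-factoring transforms A → αβ₁ | αβ₂ into A → αA' and A' → β₁ | β₂
(α is the longest common prefix among the alternatives). Repeat until
no nonterminal has two alternatives with a common prefix.

Round 1: P has alternatives sharing prefix 'C /'. Introduce P': P → C / P'
  Add: P' → L
  Add: P' → e

No remaining common prefixes — done.

Resulting grammar:
P → C / P'
P' → L
P' → e
L → e
L → L L
C → L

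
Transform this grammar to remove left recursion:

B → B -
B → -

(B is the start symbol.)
B → - B'
B' → - B'
B' → ε

B is directly left-recursive. The standard transformation for
  A → A α₁ | ... | A α_m | β₁ | ... | β_n
is
  A  → β₁ A' | ... | β_n A'
  A' → α₁ A' | ... | α_m A' | ε

B → - becomes B → - B'
B → B - becomes B' → - B'
Add B' → ε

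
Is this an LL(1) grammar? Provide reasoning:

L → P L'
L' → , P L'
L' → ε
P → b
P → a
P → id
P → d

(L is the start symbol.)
A grammar is LL(1) if for each non-terminal N with multiple productions, the predict sets of those productions are pairwise disjoint, where PREDICT(N → α) = (FIRST(α) \ {ε}) ∪ (FOLLOW(N) if α ⇒* ε).

Relevant sets:
  FOLLOW(L') = { $ }

For L':
  PREDICT(L' → ',' P L') = { ',' }
  PREDICT(L' → ε) = { $ }
For P:
  PREDICT(P → b) = { 'b' }
  PREDICT(P → a) = { 'a' }
  PREDICT(P → id) = { 'id' }
  PREDICT(P → d) = { 'd' }
L has a single production, so nothing to check there.

All predict sets are disjoint. The grammar IS LL(1).

Answer: Yes, the grammar is LL(1).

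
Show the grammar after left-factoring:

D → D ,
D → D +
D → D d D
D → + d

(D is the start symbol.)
Left-factoring transforms A → αβ₁ | αβ₂ into A → αA' and A' → β₁ | β₂
(α is the longest common prefix among the alternatives). Repeat until
no nonterminal has two alternatives with a common prefix.

Round 1: D has alternatives sharing prefix 'D'. Introduce D': D → D D'
  Add: D' → ,
  Add: D' → +
  Add: D' → d D

No remaining common prefixes — done.

Resulting grammar:
D → D D'
D' → ,
D' → +
D' → d D
D → + d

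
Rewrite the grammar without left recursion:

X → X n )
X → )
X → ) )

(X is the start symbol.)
X → ) X'
X → ) ) X'
X' → n ) X'
X' → ε

X is directly left-recursive. The standard transformation for
  A → A α₁ | ... | A α_m | β₁ | ... | β_n
is
  A  → β₁ A' | ... | β_n A'
  A' → α₁ A' | ... | α_m A' | ε

X → ) becomes X → ) X'
X → ) ) becomes X → ) ) X'
X → X n ) becomes X' → n ) X'
Add X' → ε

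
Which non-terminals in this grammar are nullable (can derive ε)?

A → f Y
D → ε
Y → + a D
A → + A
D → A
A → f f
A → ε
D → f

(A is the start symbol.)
A non-terminal is nullable if it can derive ε (the empty string): either it has an ε-production, or it has a production whose right-hand side consists entirely of nullable non-terminals.

ε-productions: D → ε, A → ε
So D, A are immediately nullable.
No further non-terminal can be added: every production for the remaining non-terminals contains a terminal or a non-nullable non-terminal.
Nullable = { 'A', 'D' }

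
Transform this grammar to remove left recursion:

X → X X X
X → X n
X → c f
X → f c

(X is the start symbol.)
X is directly left-recursive. The standard transformation for
  A → A α₁ | ... | A α_m | β₁ | ... | β_n
is
  A  → β₁ A' | ... | β_n A'
  A' → α₁ A' | ... | α_m A' | ε

X → c f becomes X → c f X'
X → f c becomes X → f c X'
X → X X X becomes X' → X X X'
X → X n becomes X' → n X'
Add X' → ε

Resulting grammar:
X → c f X'
X → f c X'
X' → X X X'
X' → n X'
X' → ε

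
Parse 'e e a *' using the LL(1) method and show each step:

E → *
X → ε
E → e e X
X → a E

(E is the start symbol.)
Stack is shown with the top on the left.

Stack    Input      Action
--------------------------
E $      e e a * $  output E → e e X
e e X $  e e a * $  match 'e'
e X $    e a * $    match 'e'
X $      a * $      output X → a E
a E $    a * $      match 'a'
E $      * $        output E → *
* $      * $        match '*'
$        $          accept

The string is accepted.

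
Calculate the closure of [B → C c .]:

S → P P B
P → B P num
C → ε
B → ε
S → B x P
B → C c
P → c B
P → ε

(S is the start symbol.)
{ [B → C c .] }

To compute CLOSURE, for each item [A → α.Bβ] where B is a non-terminal, add [B → .γ] for all productions B → γ; repeat for the newly added items until nothing changes.

Start with: [B → C c .]
The dot is at the end, so nothing is added.

CLOSURE = { [B → C c .] }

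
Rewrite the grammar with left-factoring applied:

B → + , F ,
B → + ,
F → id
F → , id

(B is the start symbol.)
Left-factoring transforms A → αβ₁ | αβ₂ into A → αA' and A' → β₁ | β₂
(α is the longest common prefix among the alternatives). Repeat until
no nonterminal has two alternatives with a common prefix.

Round 1: B has alternatives sharing prefix '+ ,'. Introduce B': B → + , B'
  Add: B' → F ,
  Add: B' → ε

No remaining common prefixes — done.

Resulting grammar:
B → + , B'
B' → F ,
B' → ε
F → id
F → , id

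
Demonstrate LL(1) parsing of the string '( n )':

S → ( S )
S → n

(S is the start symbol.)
LL(1) parsing maintains a stack (initially the start symbol over $) and the input. At each step: if the stack top is a terminal, match it against the current input token; if it is a non-terminal N, replace it with the RHS of M[N, lookahead] (the unique production whose predict set contains the lookahead).

Stack is shown with the top on the left.

Stack    Input    Action
------------------------
S $      ( n ) $  output S → ( S )
( S ) $  ( n ) $  match '('
S ) $    n ) $    output S → n
n ) $    n ) $    match 'n'
) $      ) $      match ')'
$        $        accept

The string is accepted.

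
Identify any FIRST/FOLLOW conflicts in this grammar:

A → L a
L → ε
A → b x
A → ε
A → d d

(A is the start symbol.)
No FIRST/FOLLOW conflicts.

Nullable non-terminals: A, L.
FIRST sets used below: FIRST(L) = { ε }

A: nullable alternative(s) A → ε; FOLLOW(A) = { $ }
  A → L a: FIRST \ {ε} = { 'a' } — disjoint from FOLLOW(A)
  A → b x: FIRST \ {ε} = { 'b' } — disjoint from FOLLOW(A)
  A → ε: FIRST \ {ε} = { } — this is the only nullable alternative, skip
  A → d d: FIRST \ {ε} = { 'd' } — disjoint from FOLLOW(A)
L has a nullable alternative but only one production, so nothing to check.

No FIRST/FOLLOW conflicts found.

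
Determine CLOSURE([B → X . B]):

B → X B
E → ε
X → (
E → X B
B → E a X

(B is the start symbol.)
Start with: [B → X . B]
  [B → X . B] has the dot before B: add [B → . X B], [B → . E a X]
  [B → . X B] has the dot before X: add [X → . (]
  [B → . E a X] has the dot before E: add [E → .], [E → . X B]
No further items can be added.

CLOSURE = { [B → . E a X], [B → . X B], [B → X . B], [E → . X B], [E → .], [X → . (] }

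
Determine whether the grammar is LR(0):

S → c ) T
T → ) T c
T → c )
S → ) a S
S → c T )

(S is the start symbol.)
No. Shift-reduce conflict between [S → c ) T .] and [T → ) T . c]

A grammar is LR(0) if no state in the canonical LR(0) collection has:
  - both a shift item (dot before a terminal) and a complete item (shift-reduce conflict), or
  - two or more complete items (reduce-reduce conflict; the accept item [S' → S .] counts as a complete item here).

Augment with S' → S and build the canonical LR(0) collection (I0 = CLOSURE({[S' → . S]}), then GOTO on every symbol after a dot until no new states appear). It has 15 states:
  I0: { [S → . ) a S], [S → . c ) T], [S → . c T )], [S' → . S] }  — shift
  I1: { [S → ) . a S] }  — shift
  I2: { [S' → S .] }  — accept
  I3: { [S → c . ) T], [S → c . T )], [T → . ) T c], [T → . c )] }  — shift
  I4: { [S → c ) . T], [T → ) . T c], [T → . ) T c], [T → . c )] }  — shift
  I5: { [S → c T . )] }  — shift
  I6: { [T → c . )] }  — shift
  I7: { [T → c ) .] }  — reduce
  I8: { [S → c T ) .] }  — reduce
  I9: { [T → ) . T c], [T → . ) T c], [T → . c )] }  — shift
  I10: { [S → c ) T .], [T → ) T . c] }  — shift, reduce
  I11: { [T → ) T c .] }  — reduce
  I12: { [T → ) T . c] }  — shift
  I13: { [S → ) a . S], [S → . ) a S], [S → . c ) T], [S → . c T )] }  — shift
  I14: { [S → ) a S .] }  — reduce

Conflict in state I10:
  Shift-reduce conflict between [S → c ) T .] and [T → ) T . c]
So the grammar is NOT LR(0).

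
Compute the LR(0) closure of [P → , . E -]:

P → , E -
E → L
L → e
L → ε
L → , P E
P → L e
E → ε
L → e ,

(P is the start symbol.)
{ [E → . L], [E → .], [L → . , P E], [L → . e ,], [L → . e], [L → .], [P → , . E -] }

To compute CLOSURE, for each item [A → α.Bβ] where B is a non-terminal, add [B → .γ] for all productions B → γ; repeat for the newly added items until nothing changes.

Start with: [P → , . E -]
  [P → , . E -] has the dot before E: add [E → . L], [E → .]
  [E → . L] has the dot before L: add [L → . e], [L → .], [L → . , P E], [L → . e ,]
No further items can be added.

CLOSURE = { [E → . L], [E → .], [L → . , P E], [L → . e ,], [L → . e], [L → .], [P → , . E -] }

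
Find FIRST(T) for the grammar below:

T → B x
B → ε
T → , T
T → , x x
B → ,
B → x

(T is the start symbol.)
To compute FIRST(T), examine every production with T on the left-hand side, reading each right-hand side left to right until a non-nullable symbol is reached.

FIRST sets of the other non-terminals involved (by the same procedure, iterated to a fixed point):
  FIRST(B) = { ',', 'x', ε }

From T → B x:
  - B is a non-terminal: add FIRST(B) \ {ε} = { ',', 'x' }
    B is nullable, so continue to the next symbol
  - x is a terminal: add 'x' and stop
From T → , T:
  - ',' is a terminal: add ',' and stop
From T → , x x:
  - ',' is a terminal: add ',' and stop

Collecting: FIRST(T) = { ',', 'x' }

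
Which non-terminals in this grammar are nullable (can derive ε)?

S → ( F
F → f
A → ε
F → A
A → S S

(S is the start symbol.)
{ 'A', 'F' }

A non-terminal is nullable if it can derive ε (the empty string): either it has an ε-production, or it has a production whose right-hand side consists entirely of nullable non-terminals.

ε-productions: A → ε
So A is immediately nullable.
F → A: every symbol on the right is nullable, so F is nullable too.
No further non-terminal can be added: every production for the remaining non-terminals contains a terminal or a non-nullable non-terminal.
Nullable = { 'A', 'F' }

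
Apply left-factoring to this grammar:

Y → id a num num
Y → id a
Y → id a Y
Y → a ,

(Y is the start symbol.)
Left-factoring transforms A → αβ₁ | αβ₂ into A → αA' and A' → β₁ | β₂
(α is the longest common prefix among the alternatives). Repeat until
no nonterminal has two alternatives with a common prefix.

Round 1: Y has alternatives sharing prefix 'id a'. Introduce Y': Y → id a Y'
  Add: Y' → num num
  Add: Y' → ε
  Add: Y' → Y

No remaining common prefixes — done.

Resulting grammar:
Y → id a Y'
Y' → num num
Y' → ε
Y' → Y
Y → a ,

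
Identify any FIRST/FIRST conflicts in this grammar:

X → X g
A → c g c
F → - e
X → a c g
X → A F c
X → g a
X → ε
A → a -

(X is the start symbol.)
FIRST sets of the non-terminals at (or reachable through a nullable prefix from) the front of some alternative:
  FIRST(X) = { 'a', 'c', 'g', ε }
  FIRST(A) = { 'a', 'c' }

Productions for X:
  X → X g: FIRST = { 'a', 'c', 'g' }
  X → a c g: FIRST = { 'a' }
  X → A F c: FIRST = { 'a', 'c' }
  X → g a: FIRST = { 'g' }
  X → ε: FIRST = { ε }
Productions for A:
  A → c g c: FIRST = { 'c' }
  A → a -: FIRST = { 'a' }
F has only one production, so no FIRST/FIRST conflict is possible there.

Conflict for X: X → X g and X → a c g
  Overlap: { 'a' }
Conflict for X: X → X g and X → A F c
  Overlap: { 'a', 'c' }
Conflict for X: X → X g and X → g a
  Overlap: { 'g' }
Conflict for X: X → a c g and X → A F c
  Overlap: { 'a' }

Answer: Yes. X → X g / X → a c g on { 'a' }; X → X g / X → A F c on { 'a', 'c' }; X → X g / X → g a on { 'g' }; X → a c g / X → A F c on { 'a' }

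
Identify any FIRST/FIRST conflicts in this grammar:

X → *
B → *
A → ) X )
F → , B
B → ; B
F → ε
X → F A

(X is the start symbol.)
No FIRST/FIRST conflicts.

A FIRST/FIRST conflict occurs when two productions N → α and N → β for the same non-terminal have FIRST(α) ∩ FIRST(β) ≠ ∅ (with ε ∈ FIRST of a nullable right-hand side, so two nullable alternatives also conflict).

FIRST sets of the non-terminals at (or reachable through a nullable prefix from) the front of some alternative:
  FIRST(F) = { ',', ε }
  FIRST(A) = { ')' }

Productions for X:
  X → *: FIRST = { '*' }
  X → F A: FIRST = { ')', ',' }
Productions for B:
  B → *: FIRST = { '*' }
  B → ; B: FIRST = { ';' }
Productions for F:
  F → , B: FIRST = { ',' }
  F → ε: FIRST = { ε }
A has only one production, so no FIRST/FIRST conflict is possible there.

All alternatives of each non-terminal have pairwise disjoint FIRST sets.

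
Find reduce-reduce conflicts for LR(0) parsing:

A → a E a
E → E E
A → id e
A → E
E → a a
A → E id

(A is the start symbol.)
No reduce-reduce conflicts

A reduce-reduce conflict occurs when an LR(0) state has two complete items [A → α .] and [B → β .] — both call for a reduction, and with no lookahead the parser cannot choose between them.

Augment with A' → A and build the canonical LR(0) collection (I0 = CLOSURE({[A' → . A]}), then GOTO on every symbol after a dot until no new states appear). It has 13 states:
  I0: { [A → . E id], [A → . E], [A → . a E a], [A → . id e], [A' → . A], [E → . E E], [E → . a a] }  — shift
  I1: { [A' → A .] }  — accept
  I2: { [A → E . id], [A → E .], [E → . E E], [E → . a a], [E → E . E] }  — shift, reduce
  I3: { [A → a . E a], [E → . E E], [E → . a a], [E → a . a] }  — shift
  I4: { [A → id . e] }  — shift
  I5: { [A → id e .] }  — reduce
  I6: { [A → a E . a], [E → . E E], [E → . a a], [E → E . E] }  — shift
  I7: { [E → a . a], [E → a a .] }  — shift, reduce
  I8: { [E → a a .] }  — reduce
  I9: { [E → . E E], [E → . a a], [E → E . E], [E → E E .] }  — shift, reduce
  I10: { [A → a E a .], [E → a . a] }  — shift, reduce
  I11: { [E → a . a] }  — shift
  I12: { [A → E id .] }  — reduce

No state contains more than one complete item.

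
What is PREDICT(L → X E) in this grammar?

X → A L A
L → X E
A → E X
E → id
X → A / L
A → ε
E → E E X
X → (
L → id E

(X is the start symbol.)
{ '(', '/', 'id' }

PREDICT(L → X E) = (FIRST(RHS) \ {ε}) ∪ (FOLLOW(L) if ε ∈ FIRST(RHS), i.e. RHS ⇒* ε)
FIRST(X) = { '(', '/', 'id' }
FIRST(X E) = { '(', '/', 'id' }
ε ∉ FIRST(X E), so FOLLOW(L) is not added.
PREDICT(L → X E) = { '(', '/', 'id' }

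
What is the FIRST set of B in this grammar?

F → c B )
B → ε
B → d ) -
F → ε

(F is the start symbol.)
To compute FIRST(B), examine every production with B on the left-hand side, reading each right-hand side left to right until a non-nullable symbol is reached.

From B → ε:
  - ε-production, so ε ∈ FIRST(B)
From B → d ) -:
  - d is a terminal: add 'd' and stop

Collecting: FIRST(B) = { 'd', ε }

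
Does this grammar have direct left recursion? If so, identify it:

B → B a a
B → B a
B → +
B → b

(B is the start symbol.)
Yes, B is left-recursive

Direct left recursion occurs when N → N α for some non-terminal N (the right-hand side begins with the left-hand side itself).

B → B a a: LEFT RECURSIVE (starts with B)
B → B a: LEFT RECURSIVE (starts with B)
B → +: starts with '+'
B → b: starts with b

The grammar has direct left recursion on: B.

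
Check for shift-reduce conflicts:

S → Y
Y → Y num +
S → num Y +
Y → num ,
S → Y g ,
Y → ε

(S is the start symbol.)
A shift-reduce conflict occurs when an LR(0) state has both:
  - a complete (reduce) item [A → α .] (dot at the end), and
  - a shift item [B → β . c γ] (dot before a terminal).

Augment with S' → S and build the canonical LR(0) collection (I0 = CLOSURE({[S' → . S]}), then GOTO on every symbol after a dot until no new states appear). It has 12 states:
  I0: { [S → . Y g ,], [S → . Y], [S → . num Y +], [S' → . S], [Y → . Y num +], [Y → . num ,], [Y → .] }  — shift, reduce
  I1: { [S' → S .] }  — accept
  I2: { [S → Y . g ,], [S → Y .], [Y → Y . num +] }  — shift, reduce
  I3: { [S → num . Y +], [Y → . Y num +], [Y → . num ,], [Y → .], [Y → num . ,] }  — shift, reduce
  I4: { [Y → num , .] }  — reduce
  I5: { [S → num Y . +], [Y → Y . num +] }  — shift
  I6: { [Y → num . ,] }  — shift
  I7: { [S → num Y + .] }  — reduce
  I8: { [Y → Y num . +] }  — shift
  I9: { [Y → Y num + .] }  — reduce
  I10: { [S → Y g . ,] }  — shift
  I11: { [S → Y g , .] }  — reduce

I0 contains reduce item [Y → .] and shift items [S → . num Y +], [Y → . num ,] — shift-reduce conflict.
I2 contains reduce item [S → Y .] and shift items [S → Y . g ,], [Y → Y . num +] — shift-reduce conflict.
I3 contains reduce item [Y → .] and shift items [Y → . num ,], [Y → num . ,] — shift-reduce conflict.

Answer: Yes — I0: [Y → .] vs [S → . num Y +]; I2: [S → Y .] vs [S → Y . g ,]; I3: [Y → .] vs [Y → . num ,]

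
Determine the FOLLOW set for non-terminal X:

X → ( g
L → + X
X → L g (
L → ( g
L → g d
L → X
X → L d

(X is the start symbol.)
{ $, 'd', 'g' }

To compute FOLLOW(X), find every occurrence of X on a right-hand side N → α X β: add FIRST(β) \ {ε}, and if β is empty or nullable also add FOLLOW(N). Iterate to a fixed point.

X is the start symbol, so $ ∈ FOLLOW(X).
In L → + X: X is at the end, add FOLLOW(L)
In L → X: X is at the end, add FOLLOW(L)

The FOLLOW sets referred to above (computed the same way, to a fixed point):
  FOLLOW(L) = { 'd', 'g' }

Taking the union: FOLLOW(X) = { $, 'd', 'g' }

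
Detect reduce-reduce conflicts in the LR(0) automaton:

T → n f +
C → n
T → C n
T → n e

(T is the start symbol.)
No reduce-reduce conflicts

A reduce-reduce conflict occurs when an LR(0) state has two complete items [A → α .] and [B → β .] — both call for a reduction, and with no lookahead the parser cannot choose between them.

Augment with T' → T and build the canonical LR(0) collection (I0 = CLOSURE({[T' → . T]}), then GOTO on every symbol after a dot until no new states appear). It has 8 states:
  I0: { [C → . n], [T → . C n], [T → . n e], [T → . n f +], [T' → . T] }  — shift
  I1: { [T → C . n] }  — shift
  I2: { [T' → T .] }  — accept
  I3: { [C → n .], [T → n . e], [T → n . f +] }  — shift, reduce
  I4: { [T → n e .] }  — reduce
  I5: { [T → n f . +] }  — shift
  I6: { [T → n f + .] }  — reduce
  I7: { [T → C n .] }  — reduce

No state contains more than one complete item.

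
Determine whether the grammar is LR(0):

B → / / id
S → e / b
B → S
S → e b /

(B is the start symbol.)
A grammar is LR(0) if no state in the canonical LR(0) collection has:
  - both a shift item (dot before a terminal) and a complete item (shift-reduce conflict), or
  - two or more complete items (reduce-reduce conflict; the accept item [B' → B .] counts as a complete item here).

Augment with B' → B and build the canonical LR(0) collection (I0 = CLOSURE({[B' → . B]}), then GOTO on every symbol after a dot until no new states appear). It has 11 states:
  I0: { [B → . / / id], [B → . S], [B' → . B], [S → . e / b], [S → . e b /] }  — shift
  I1: { [B → / . / id] }  — shift
  I2: { [B' → B .] }  — accept
  I3: { [B → S .] }  — reduce
  I4: { [S → e . / b], [S → e . b /] }  — shift
  I5: { [S → e / . b] }  — shift
  I6: { [S → e b . /] }  — shift
  I7: { [S → e b / .] }  — reduce
  I8: { [S → e / b .] }  — reduce
  I9: { [B → / / . id] }  — shift
  I10: { [B → / / id .] }  — reduce

Every state is either a pure shift/goto state or contains exactly one complete item and nothing to shift — no conflicts. The grammar is LR(0).

Answer: Yes, the grammar is LR(0)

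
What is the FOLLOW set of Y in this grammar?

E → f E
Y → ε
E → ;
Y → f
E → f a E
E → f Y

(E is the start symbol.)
To compute FOLLOW(Y), find every occurrence of Y on a right-hand side N → α Y β: add FIRST(β) \ {ε}, and if β is empty or nullable also add FOLLOW(N). Iterate to a fixed point.

In E → f Y: Y is at the end, add FOLLOW(E)

The FOLLOW sets referred to above (computed the same way, to a fixed point):
  FOLLOW(E) = { $ }

Taking the union: FOLLOW(Y) = { $ }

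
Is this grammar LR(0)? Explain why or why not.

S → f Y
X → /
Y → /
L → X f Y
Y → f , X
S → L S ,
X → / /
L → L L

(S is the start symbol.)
No. Shift-reduce conflict between [X → / .] and [X → / . /]

Augment with S' → S and build the canonical LR(0) collection (I0 = CLOSURE({[S' → . S]}), then GOTO on every symbol after a dot until no new states appear). It has 17 states:
  I0: { [L → . L L], [L → . X f Y], [S → . L S ,], [S → . f Y], [S' → . S], [X → . / /], [X → . /] }  — shift
  I1: { [X → / . /], [X → / .] }  — shift, reduce
  I2: { [L → . L L], [L → . X f Y], [L → L . L], [S → . L S ,], [S → . f Y], [S → L . S ,], [X → . / /], [X → . /] }  — shift
  I3: { [S' → S .] }  — accept
  I4: { [L → X . f Y] }  — shift
  I5: { [S → f . Y], [Y → . /], [Y → . f , X] }  — shift
  I6: { [Y → / .] }  — reduce
  I7: { [S → f Y .] }  — reduce
  I8: { [Y → f . , X] }  — shift
  I9: { [X → . / /], [X → . /], [Y → f , . X] }  — shift
  I10: { [Y → f , X .] }  — reduce
  I11: { [L → X f . Y], [Y → . /], [Y → . f , X] }  — shift
  I12: { [L → X f Y .] }  — reduce
  I13: { [L → . L L], [L → . X f Y], [L → L . L], [L → L L .], [S → . L S ,], [S → . f Y], [S → L . S ,], [X → . / /], [X → . /] }  — shift, reduce
  I14: { [S → L S . ,] }  — shift
  I15: { [S → L S , .] }  — reduce
  I16: { [X → / / .] }  — reduce

Conflict in state I1:
  Shift-reduce conflict between [X → / .] and [X → / . /]
So the grammar is NOT LR(0).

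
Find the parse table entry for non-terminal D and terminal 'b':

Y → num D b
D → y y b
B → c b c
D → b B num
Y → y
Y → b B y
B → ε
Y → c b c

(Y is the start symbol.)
D → b B num

To find M[D, 'b'], we find productions for D where 'b' is in the predict set (PREDICT(N → α) = (FIRST(α) \ {ε}) ∪ (FOLLOW(N) if α ⇒* ε)).

D → y y b: PREDICT = { 'y' }
D → b B num: PREDICT = { 'b' }
  'b' is in predict set, so this production goes in M[D, 'b']

M[D, 'b'] = D → b B num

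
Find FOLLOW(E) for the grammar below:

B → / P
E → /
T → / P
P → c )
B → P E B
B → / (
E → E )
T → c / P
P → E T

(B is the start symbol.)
To compute FOLLOW(E), find every occurrence of E on a right-hand side N → α E β: add FIRST(β) \ {ε}, and if β is empty or nullable also add FOLLOW(N). Iterate to a fixed point.

In B → P E B: E is followed by B, add FIRST(B) \ {ε} = { '/', 'c' }
In E → E ): E is followed by ')', add FIRST(')') \ {ε} = { ')' }
In P → E T: E is followed by T, add FIRST(T) \ {ε} = { '/', 'c' }

Taking the union: FOLLOW(E) = { ')', '/', 'c' }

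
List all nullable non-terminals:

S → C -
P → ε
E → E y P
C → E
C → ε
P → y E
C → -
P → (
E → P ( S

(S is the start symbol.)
{ 'C', 'P' }

ε-productions: P → ε, C → ε
So P, C are immediately nullable.
No further non-terminal can be added: every production for the remaining non-terminals contains a terminal or a non-nullable non-terminal.
Nullable = { 'C', 'P' }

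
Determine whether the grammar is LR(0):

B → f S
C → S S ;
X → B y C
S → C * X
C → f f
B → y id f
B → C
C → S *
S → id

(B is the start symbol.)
Augment with B' → B and build the canonical LR(0) collection (I0 = CLOSURE({[B' → . B]}), then GOTO on every symbol after a dot until no new states appear). It has 22 states:
  I0: { [B → . C], [B → . f S], [B → . y id f], [B' → . B], [C → . S *], [C → . S S ;], [C → . f f], [S → . C * X], [S → . id] }  — shift
  I1: { [B' → B .] }  — accept
  I2: { [B → C .], [S → C . * X] }  — shift, reduce
  I3: { [C → . S *], [C → . S S ;], [C → . f f], [C → S . *], [C → S . S ;], [S → . C * X], [S → . id] }  — shift
  I4: { [B → f . S], [C → . S *], [C → . S S ;], [C → . f f], [C → f . f], [S → . C * X], [S → . id] }  — shift
  I5: { [S → id .] }  — reduce
  I6: { [B → y . id f] }  — shift
  I7: { [B → y id . f] }  — shift
  I8: { [B → y id f .] }  — reduce
  I9: { [S → C . * X] }  — shift
  I10: { [B → f S .], [C → . S *], [C → . S S ;], [C → . f f], [C → S . *], [C → S . S ;], [S → . C * X], [S → . id] }  — shift, reduce
  I11: { [C → f . f], [C → f f .] }  — shift, reduce
  I12: { [C → f f .] }  — reduce
  I13: { [C → S * .] }  — reduce
  I14: { [C → . S *], [C → . S S ;], [C → . f f], [C → S . *], [C → S . S ;], [C → S S . ;], [S → . C * X], [S → . id] }  — shift
  I15: { [C → f . f] }  — shift
  I16: { [C → S S ; .] }  — reduce
  I17: { [B → . C], [B → . f S], [B → . y id f], [C → . S *], [C → . S S ;], [C → . f f], [S → . C * X], [S → . id], [S → C * . X], [X → . B y C] }  — shift
  I18: { [X → B . y C] }  — shift
  I19: { [S → C * X .] }  — reduce
  I20: { [C → . S *], [C → . S S ;], [C → . f f], [S → . C * X], [S → . id], [X → B y . C] }  — shift
  I21: { [S → C . * X], [X → B y C .] }  — shift, reduce

Conflict in state I2:
  Shift-reduce conflict between [B → C .] and [S → C . * X]
So the grammar is NOT LR(0).

Answer: No. Shift-reduce conflict between [B → C .] and [S → C . * X]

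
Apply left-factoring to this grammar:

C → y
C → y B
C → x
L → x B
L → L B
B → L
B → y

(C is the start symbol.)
Left-factoring transforms A → αβ₁ | αβ₂ into A → αA' and A' → β₁ | β₂
(α is the longest common prefix among the alternatives). Repeat until
no nonterminal has two alternatives with a common prefix.

Round 1: C has alternatives sharing prefix 'y'. Introduce C': C → y C'
  Add: C' → ε
  Add: C' → B

No remaining common prefixes — done.

Resulting grammar:
C → y C'
C' → ε
C' → B
C → x
L → x B
L → L B
B → L
B → y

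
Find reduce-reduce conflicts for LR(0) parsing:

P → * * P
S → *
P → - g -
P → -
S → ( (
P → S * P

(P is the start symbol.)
No reduce-reduce conflicts

A reduce-reduce conflict occurs when an LR(0) state has two complete items [A → α .] and [B → β .] — both call for a reduction, and with no lookahead the parser cannot choose between them.

Augment with P' → P and build the canonical LR(0) collection (I0 = CLOSURE({[P' → . P]}), then GOTO on every symbol after a dot until no new states appear). It has 13 states:
  I0: { [P → . * * P], [P → . - g -], [P → . -], [P → . S * P], [P' → . P], [S → . ( (], [S → . *] }  — shift
  I1: { [S → ( . (] }  — shift
  I2: { [P → * . * P], [S → * .] }  — shift, reduce
  I3: { [P → - . g -], [P → - .] }  — shift, reduce
  I4: { [P' → P .] }  — accept
  I5: { [P → S . * P] }  — shift
  I6: { [P → . * * P], [P → . - g -], [P → . -], [P → . S * P], [P → S * . P], [S → . ( (], [S → . *] }  — shift
  I7: { [P → S * P .] }  — reduce
  I8: { [P → - g . -] }  — shift
  I9: { [P → - g - .] }  — reduce
  I10: { [P → * * . P], [P → . * * P], [P → . - g -], [P → . -], [P → . S * P], [S → . ( (], [S → . *] }  — shift
  I11: { [P → * * P .] }  — reduce
  I12: { [S → ( ( .] }  — reduce

No state contains more than one complete item.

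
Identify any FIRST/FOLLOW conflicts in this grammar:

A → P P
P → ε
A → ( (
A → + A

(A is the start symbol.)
A FIRST/FOLLOW conflict occurs when a non-terminal N has a nullable alternative N → β (β ⇒* ε) and another alternative N → α with FIRST(α) ∩ FOLLOW(N) ≠ ∅: on such a lookahead the parser cannot decide between expanding α and letting N vanish via β.

Nullable non-terminals: A, P.
FIRST sets used below: FIRST(P) = { ε }

A: nullable alternative(s) A → P P; FOLLOW(A) = { $ }
  A → P P: FIRST \ {ε} = { } — this is the only nullable alternative, skip
  A → ( (: FIRST \ {ε} = { '(' } — disjoint from FOLLOW(A)
  A → + A: FIRST \ {ε} = { '+' } — disjoint from FOLLOW(A)
P has a nullable alternative but only one production, so nothing to check.

No FIRST/FOLLOW conflicts found.

Answer: No FIRST/FOLLOW conflicts.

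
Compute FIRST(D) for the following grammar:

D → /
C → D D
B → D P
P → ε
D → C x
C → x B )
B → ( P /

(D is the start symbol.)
{ '/', 'x' }

FIRST sets of the other non-terminals involved (by the same procedure, iterated to a fixed point):
  FIRST(C) = { '/', 'x' }

From D → /:
  - '/' is a terminal: add '/' and stop
From D → C x:
  - C is a non-terminal: add FIRST(C) \ {ε} = { '/', 'x' }
    C is not nullable, so stop

Collecting: FIRST(D) = { '/', 'x' }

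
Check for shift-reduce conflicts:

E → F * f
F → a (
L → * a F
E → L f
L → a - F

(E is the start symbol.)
Augment with E' → E and build the canonical LR(0) collection (I0 = CLOSURE({[E' → . E]}), then GOTO on every symbol after a dot until no new states appear). It has 15 states:
  I0: { [E → . F * f], [E → . L f], [E' → . E], [F → . a (], [L → . * a F], [L → . a - F] }  — shift
  I1: { [L → * . a F] }  — shift
  I2: { [E' → E .] }  — accept
  I3: { [E → F . * f] }  — shift
  I4: { [E → L . f] }  — shift
  I5: { [F → a . (], [L → a . - F] }  — shift
  I6: { [F → a ( .] }  — reduce
  I7: { [F → . a (], [L → a - . F] }  — shift
  I8: { [L → a - F .] }  — reduce
  I9: { [F → a . (] }  — shift
  I10: { [E → L f .] }  — reduce
  I11: { [E → F * . f] }  — shift
  I12: { [E → F * f .] }  — reduce
  I13: { [F → . a (], [L → * a . F] }  — shift
  I14: { [L → * a F .] }  — reduce

No state contains both a complete item and a shift item.

Answer: No shift-reduce conflicts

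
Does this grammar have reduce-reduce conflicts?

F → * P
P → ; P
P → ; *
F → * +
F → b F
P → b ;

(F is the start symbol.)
No reduce-reduce conflicts

Augment with F' → F and build the canonical LR(0) collection (I0 = CLOSURE({[F' → . F]}), then GOTO on every symbol after a dot until no new states appear). It has 12 states:
  I0: { [F → . * +], [F → . * P], [F → . b F], [F' → . F] }  — shift
  I1: { [F → * . +], [F → * . P], [P → . ; *], [P → . ; P], [P → . b ;] }  — shift
  I2: { [F' → F .] }  — accept
  I3: { [F → . * +], [F → . * P], [F → . b F], [F → b . F] }  — shift
  I4: { [F → b F .] }  — reduce
  I5: { [F → * + .] }  — reduce
  I6: { [P → . ; *], [P → . ; P], [P → . b ;], [P → ; . *], [P → ; . P] }  — shift
  I7: { [F → * P .] }  — reduce
  I8: { [P → b . ;] }  — shift
  I9: { [P → b ; .] }  — reduce
  I10: { [P → ; * .] }  — reduce
  I11: { [P → ; P .] }  — reduce

No state contains more than one complete item.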